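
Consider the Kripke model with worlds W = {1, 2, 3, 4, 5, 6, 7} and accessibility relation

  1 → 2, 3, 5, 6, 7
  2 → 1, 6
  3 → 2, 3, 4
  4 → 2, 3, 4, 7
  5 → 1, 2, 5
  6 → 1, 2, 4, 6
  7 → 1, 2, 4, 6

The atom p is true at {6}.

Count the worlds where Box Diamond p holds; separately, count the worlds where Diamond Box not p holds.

For Box Diamond p:
1: successors {2, 3, 5, 6, 7}; Diamond p there: 2:T, 3:F, 5:F, 6:T, 7:T. ✗
2: successors {1, 6}; Diamond p there: 1:T, 6:T. ✓
3: successors {2, 3, 4}; Diamond p there: 2:T, 3:F, 4:F. ✗
4: successors {2, 3, 4, 7}; Diamond p there: 2:T, 3:F, 4:F, 7:T. ✗
5: successors {1, 2, 5}; Diamond p there: 1:T, 2:T, 5:F. ✗
6: successors {1, 2, 4, 6}; Diamond p there: 1:T, 2:T, 4:F, 6:T. ✗
7: successors {1, 2, 4, 6}; Diamond p there: 1:T, 2:T, 4:F, 6:T. ✗
— 1 world.
For Diamond Box not p:
1: successors {2, 3, 5, 6, 7}; Box not p there: 2:F, 3:T, 5:T, 6:F, 7:F. ✓
2: successors {1, 6}; Box not p there: 1:F, 6:F. ✗
3: successors {2, 3, 4}; Box not p there: 2:F, 3:T, 4:T. ✓
4: successors {2, 3, 4, 7}; Box not p there: 2:F, 3:T, 4:T, 7:F. ✓
5: successors {1, 2, 5}; Box not p there: 1:F, 2:F, 5:T. ✓
6: successors {1, 2, 4, 6}; Box not p there: 1:F, 2:F, 4:T, 6:F. ✓
7: successors {1, 2, 4, 6}; Box not p there: 1:F, 2:F, 4:T, 6:F. ✓
— 6 worlds.

1 and 6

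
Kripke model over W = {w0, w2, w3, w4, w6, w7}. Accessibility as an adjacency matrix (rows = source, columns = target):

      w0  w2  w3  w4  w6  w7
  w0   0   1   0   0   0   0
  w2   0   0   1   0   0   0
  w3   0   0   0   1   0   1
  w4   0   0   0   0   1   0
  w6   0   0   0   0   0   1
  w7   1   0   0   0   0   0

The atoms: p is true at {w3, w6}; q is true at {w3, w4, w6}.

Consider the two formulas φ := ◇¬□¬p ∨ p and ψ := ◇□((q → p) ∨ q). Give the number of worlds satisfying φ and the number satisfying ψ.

For ◇¬□¬p ∨ p:
w0: ◇¬□¬p is T, p is F. ✓
w2: ◇¬□¬p is F, p is F. ✗
w3: ◇¬□¬p is T, p is T. ✓
w4: ◇¬□¬p is F, p is F. ✗
w6: ◇¬□¬p is F, p is T. ✓
w7: ◇¬□¬p is F, p is F. ✗
— 3 worlds.
For ◇□((q → p) ∨ q):
w0: successors {w2}; □((q → p) ∨ q) there: w2:T. ✓
w2: successors {w3}; □((q → p) ∨ q) there: w3:T. ✓
w3: successors {w4, w7}; □((q → p) ∨ q) there: w4:T, w7:T. ✓
w4: successors {w6}; □((q → p) ∨ q) there: w6:T. ✓
w6: successors {w7}; □((q → p) ∨ q) there: w7:T. ✓
w7: successors {w0}; □((q → p) ∨ q) there: w0:T. ✓
— 6 worlds.

3 and 6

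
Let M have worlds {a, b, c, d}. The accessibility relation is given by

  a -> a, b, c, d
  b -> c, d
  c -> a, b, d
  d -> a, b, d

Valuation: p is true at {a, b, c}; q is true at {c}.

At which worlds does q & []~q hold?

a: q is F, []~q is F. ✗
b: q is F, []~q is F. ✗
c: q is T, []~q is T. ✓
d: q is F, []~q is T. ✗

{c}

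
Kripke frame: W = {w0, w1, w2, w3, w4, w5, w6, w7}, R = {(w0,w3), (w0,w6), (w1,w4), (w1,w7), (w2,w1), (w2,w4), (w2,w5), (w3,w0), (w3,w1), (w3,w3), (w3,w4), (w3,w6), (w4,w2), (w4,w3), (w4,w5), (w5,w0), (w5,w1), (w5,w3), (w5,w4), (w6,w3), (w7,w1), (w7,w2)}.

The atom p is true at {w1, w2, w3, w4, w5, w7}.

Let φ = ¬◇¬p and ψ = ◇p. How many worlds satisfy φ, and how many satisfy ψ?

5 and 8

For ¬◇¬p:
w0: ◇¬p is T. ✗
w1: ◇¬p is F. ✓
w2: ◇¬p is F. ✓
w3: ◇¬p is T. ✗
w4: ◇¬p is F. ✓
w5: ◇¬p is T. ✗
w6: ◇¬p is F. ✓
w7: ◇¬p is F. ✓
— 5 worlds.
For ◇p:
w0: successors {w3, w6}; p there: w3:T, w6:F. ✓
w1: successors {w4, w7}; p there: w4:T, w7:T. ✓
w2: successors {w1, w4, w5}; p there: w1:T, w4:T, w5:T. ✓
w3: successors {w0, w1, w3, w4, w6}; p there: w0:F, w1:T, w3:T, w4:T, w6:F. ✓
w4: successors {w2, w3, w5}; p there: w2:T, w3:T, w5:T. ✓
w5: successors {w0, w1, w3, w4}; p there: w0:F, w1:T, w3:T, w4:T. ✓
w6: successors {w3}; p there: w3:T. ✓
w7: successors {w1, w2}; p there: w1:T, w2:T. ✓
— 8 worlds.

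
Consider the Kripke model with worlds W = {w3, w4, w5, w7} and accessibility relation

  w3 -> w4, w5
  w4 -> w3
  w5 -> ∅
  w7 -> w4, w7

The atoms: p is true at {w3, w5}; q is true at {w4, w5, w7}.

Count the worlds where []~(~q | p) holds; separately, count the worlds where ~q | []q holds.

For []~(~q | p):
w3: successors {w4, w5}; ~(~q | p) there: w4:T, w5:F. ✗
w4: successors {w3}; ~(~q | p) there: w3:F. ✗
w5: no successors, so []~(~q | p) holds vacuously. ✓
w7: successors {w4, w7}; ~(~q | p) there: w4:T, w7:T. ✓
— 2 worlds.
For ~q | []q:
w3: ~q is T, []q is T. ✓
w4: ~q is F, []q is F. ✗
w5: ~q is F, []q is T. ✓
w7: ~q is F, []q is T. ✓
— 3 worlds.

2 and 3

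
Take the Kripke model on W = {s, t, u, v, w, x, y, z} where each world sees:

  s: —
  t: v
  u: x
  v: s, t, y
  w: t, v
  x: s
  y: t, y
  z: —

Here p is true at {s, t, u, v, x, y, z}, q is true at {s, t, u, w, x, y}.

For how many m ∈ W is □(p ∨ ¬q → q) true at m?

s: no successors, so □(p ∨ ¬q → q) holds vacuously. ✓
t: successors {v}; p ∨ ¬q → q there: v:F. ✗
u: successors {x}; p ∨ ¬q → q there: x:T. ✓
v: successors {s, t, y}; p ∨ ¬q → q there: s:T, t:T, y:T. ✓
w: successors {t, v}; p ∨ ¬q → q there: t:T, v:F. ✗
x: successors {s}; p ∨ ¬q → q there: s:T. ✓
y: successors {t, y}; p ∨ ¬q → q there: t:T, y:T. ✓
z: no successors, so □(p ∨ ¬q → q) holds vacuously. ✓
Satisfying worlds: {s, u, v, x, y, z}.

6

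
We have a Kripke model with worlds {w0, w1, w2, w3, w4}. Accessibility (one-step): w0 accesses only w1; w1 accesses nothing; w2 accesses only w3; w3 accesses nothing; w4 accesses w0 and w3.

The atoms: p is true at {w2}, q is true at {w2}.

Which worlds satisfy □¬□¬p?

{w1, w3}

w0: successors {w1}; ¬□¬p there: w1:F. ✗
w1: no successors, so □¬□¬p holds vacuously. ✓
w2: successors {w3}; ¬□¬p there: w3:F. ✗
w3: no successors, so □¬□¬p holds vacuously. ✓
w4: successors {w0, w3}; ¬□¬p there: w0:F, w3:F. ✗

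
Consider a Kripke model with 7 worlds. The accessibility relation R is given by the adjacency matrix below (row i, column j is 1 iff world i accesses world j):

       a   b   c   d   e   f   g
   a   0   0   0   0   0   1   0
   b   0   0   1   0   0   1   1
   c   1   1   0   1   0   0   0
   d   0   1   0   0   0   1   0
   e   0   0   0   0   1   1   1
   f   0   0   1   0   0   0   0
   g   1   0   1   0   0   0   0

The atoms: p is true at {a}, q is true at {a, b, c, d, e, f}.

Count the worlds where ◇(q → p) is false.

a: successors {f}; q → p there: f:F. ✗
b: successors {c, f, g}; q → p there: c:F, f:F, g:T. ✓
c: successors {a, b, d}; q → p there: a:T, b:F, d:F. ✓
d: successors {b, f}; q → p there: b:F, f:F. ✗
e: successors {e, f, g}; q → p there: e:F, f:F, g:T. ✓
f: successors {c}; q → p there: c:F. ✗
g: successors {a, c}; q → p there: a:T, c:F. ✓
Satisfying worlds: {b, c, e, g}.
So ◇(q → p) fails at the other 3 worlds.

3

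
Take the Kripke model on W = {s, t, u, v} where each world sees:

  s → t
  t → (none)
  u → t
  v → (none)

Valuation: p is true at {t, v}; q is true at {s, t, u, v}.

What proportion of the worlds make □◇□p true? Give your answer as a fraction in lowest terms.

1/2

s: successors {t}; ◇□p there: t:F. ✗
t: no successors, so □◇□p holds vacuously. ✓
u: successors {t}; ◇□p there: t:F. ✗
v: no successors, so □◇□p holds vacuously. ✓
That's 2 of 4 worlds, so 2/4 = 1/2.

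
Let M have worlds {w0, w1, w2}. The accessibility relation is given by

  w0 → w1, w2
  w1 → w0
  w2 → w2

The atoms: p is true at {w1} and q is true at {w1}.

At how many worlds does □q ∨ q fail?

w0: □q is F, q is F. ✗
w1: □q is F, q is T. ✓
w2: □q is F, q is F. ✗
Satisfying worlds: {w1}.
So □q ∨ q fails at the other 2 worlds.

2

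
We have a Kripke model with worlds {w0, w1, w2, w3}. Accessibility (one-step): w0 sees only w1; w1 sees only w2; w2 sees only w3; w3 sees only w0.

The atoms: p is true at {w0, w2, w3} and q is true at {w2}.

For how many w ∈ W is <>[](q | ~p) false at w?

2

w0: successors {w1}; [](q | ~p) there: w1:T. ✓
w1: successors {w2}; [](q | ~p) there: w2:F. ✗
w2: successors {w3}; [](q | ~p) there: w3:F. ✗
w3: successors {w0}; [](q | ~p) there: w0:T. ✓
Satisfying worlds: {w0, w3}.
So <>[](q | ~p) fails at the other 2 worlds.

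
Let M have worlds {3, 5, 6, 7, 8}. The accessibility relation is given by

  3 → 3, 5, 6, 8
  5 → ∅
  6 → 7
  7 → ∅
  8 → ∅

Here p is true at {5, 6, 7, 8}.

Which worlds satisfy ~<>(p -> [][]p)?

3: <>(p -> [][]p) is T. ✗
5: <>(p -> [][]p) is F. ✓
6: <>(p -> [][]p) is T. ✗
7: <>(p -> [][]p) is F. ✓
8: <>(p -> [][]p) is F. ✓

{5, 7, 8}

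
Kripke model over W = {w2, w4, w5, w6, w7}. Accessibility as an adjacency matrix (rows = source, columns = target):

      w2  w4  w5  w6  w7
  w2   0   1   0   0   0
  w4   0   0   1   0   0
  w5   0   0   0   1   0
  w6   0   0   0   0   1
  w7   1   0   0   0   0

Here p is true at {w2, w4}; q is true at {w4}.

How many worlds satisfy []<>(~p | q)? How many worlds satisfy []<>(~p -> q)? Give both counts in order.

4 and 2

For []<>(~p | q):
w2: successors {w4}; <>(~p | q) there: w4:T. ✓
w4: successors {w5}; <>(~p | q) there: w5:T. ✓
w5: successors {w6}; <>(~p | q) there: w6:T. ✓
w6: successors {w7}; <>(~p | q) there: w7:F. ✗
w7: successors {w2}; <>(~p | q) there: w2:T. ✓
— 4 worlds.
For []<>(~p -> q):
w2: successors {w4}; <>(~p -> q) there: w4:F. ✗
w4: successors {w5}; <>(~p -> q) there: w5:F. ✗
w5: successors {w6}; <>(~p -> q) there: w6:F. ✗
w6: successors {w7}; <>(~p -> q) there: w7:T. ✓
w7: successors {w2}; <>(~p -> q) there: w2:T. ✓
— 2 worlds.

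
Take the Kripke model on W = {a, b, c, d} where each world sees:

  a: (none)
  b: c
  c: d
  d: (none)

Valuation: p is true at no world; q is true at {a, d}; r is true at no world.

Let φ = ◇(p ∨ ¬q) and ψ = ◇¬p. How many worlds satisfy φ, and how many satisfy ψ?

For ◇(p ∨ ¬q):
a: no successors, so ◇(p ∨ ¬q) fails. ✗
b: successors {c}; p ∨ ¬q there: c:T. ✓
c: successors {d}; p ∨ ¬q there: d:F. ✗
d: no successors, so ◇(p ∨ ¬q) fails. ✗
— 1 world.
For ◇¬p:
a: no successors, so ◇¬p fails. ✗
b: successors {c}; ¬p there: c:T. ✓
c: successors {d}; ¬p there: d:T. ✓
d: no successors, so ◇¬p fails. ✗
— 2 worlds.

1 and 2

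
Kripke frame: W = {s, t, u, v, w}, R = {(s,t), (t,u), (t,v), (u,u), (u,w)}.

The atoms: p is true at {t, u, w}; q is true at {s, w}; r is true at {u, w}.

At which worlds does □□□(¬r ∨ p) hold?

{s, t, u, v, w}

s: successors {t}; □□(¬r ∨ p) there: t:T. ✓
t: successors {u, v}; □□(¬r ∨ p) there: u:T, v:T. ✓
u: successors {u, w}; □□(¬r ∨ p) there: u:T, w:T. ✓
v: no successors, so □□□(¬r ∨ p) holds vacuously. ✓
w: no successors, so □□□(¬r ∨ p) holds vacuously. ✓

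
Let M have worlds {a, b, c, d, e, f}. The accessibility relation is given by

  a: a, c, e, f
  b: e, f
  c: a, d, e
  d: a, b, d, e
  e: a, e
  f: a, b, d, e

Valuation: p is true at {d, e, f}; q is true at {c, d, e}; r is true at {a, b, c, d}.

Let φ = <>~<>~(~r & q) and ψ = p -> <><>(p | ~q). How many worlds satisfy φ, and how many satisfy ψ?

0 and 6

For <>~<>~(~r & q):
a: successors {a, c, e, f}; ~<>~(~r & q) there: a:F, c:F, e:F, f:F. ✗
b: successors {e, f}; ~<>~(~r & q) there: e:F, f:F. ✗
c: successors {a, d, e}; ~<>~(~r & q) there: a:F, d:F, e:F. ✗
d: successors {a, b, d, e}; ~<>~(~r & q) there: a:F, b:F, d:F, e:F. ✗
e: successors {a, e}; ~<>~(~r & q) there: a:F, e:F. ✗
f: successors {a, b, d, e}; ~<>~(~r & q) there: a:F, b:F, d:F, e:F. ✗
— 0 worlds.
For p -> <><>(p | ~q):
a: p is F, <><>(p | ~q) is T. ✓
b: p is F, <><>(p | ~q) is T. ✓
c: p is F, <><>(p | ~q) is T. ✓
d: p is T, <><>(p | ~q) is T. ✓
e: p is T, <><>(p | ~q) is T. ✓
f: p is T, <><>(p | ~q) is T. ✓
— 6 worlds.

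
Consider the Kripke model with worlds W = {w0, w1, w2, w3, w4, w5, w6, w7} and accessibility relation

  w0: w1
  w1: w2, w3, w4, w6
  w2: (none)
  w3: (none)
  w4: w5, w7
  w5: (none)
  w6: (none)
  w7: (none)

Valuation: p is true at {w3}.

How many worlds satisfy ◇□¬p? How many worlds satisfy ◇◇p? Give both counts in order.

For ◇□¬p:
w0: successors {w1}; □¬p there: w1:F. ✗
w1: successors {w2, w3, w4, w6}; □¬p there: w2:T, w3:T, w4:T, w6:T. ✓
w2: no successors, so ◇□¬p fails. ✗
w3: no successors, so ◇□¬p fails. ✗
w4: successors {w5, w7}; □¬p there: w5:T, w7:T. ✓
w5: no successors, so ◇□¬p fails. ✗
w6: no successors, so ◇□¬p fails. ✗
w7: no successors, so ◇□¬p fails. ✗
— 2 worlds.
For ◇◇p:
w0: successors {w1}; ◇p there: w1:T. ✓
w1: successors {w2, w3, w4, w6}; ◇p there: w2:F, w3:F, w4:F, w6:F. ✗
w2: no successors, so ◇◇p fails. ✗
w3: no successors, so ◇◇p fails. ✗
w4: successors {w5, w7}; ◇p there: w5:F, w7:F. ✗
w5: no successors, so ◇◇p fails. ✗
w6: no successors, so ◇◇p fails. ✗
w7: no successors, so ◇◇p fails. ✗
— 1 world.

2 and 1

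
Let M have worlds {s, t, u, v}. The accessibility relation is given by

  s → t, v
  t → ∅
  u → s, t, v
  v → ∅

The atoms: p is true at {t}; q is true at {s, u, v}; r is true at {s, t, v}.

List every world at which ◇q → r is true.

{s, t, v}

s: ◇q is T, r is T. ✓
t: ◇q is F, r is T. ✓
u: ◇q is T, r is F. ✗
v: ◇q is F, r is T. ✓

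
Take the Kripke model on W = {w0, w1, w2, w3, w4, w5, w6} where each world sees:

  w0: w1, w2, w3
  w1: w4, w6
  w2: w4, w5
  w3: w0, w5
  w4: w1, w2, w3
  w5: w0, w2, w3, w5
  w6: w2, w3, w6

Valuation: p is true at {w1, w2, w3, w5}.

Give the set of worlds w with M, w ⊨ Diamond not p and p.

w0: Diamond not p is F, p is F. ✗
w1: Diamond not p is T, p is T. ✓
w2: Diamond not p is T, p is T. ✓
w3: Diamond not p is T, p is T. ✓
w4: Diamond not p is F, p is F. ✗
w5: Diamond not p is T, p is T. ✓
w6: Diamond not p is T, p is F. ✗

{w1, w2, w3, w5}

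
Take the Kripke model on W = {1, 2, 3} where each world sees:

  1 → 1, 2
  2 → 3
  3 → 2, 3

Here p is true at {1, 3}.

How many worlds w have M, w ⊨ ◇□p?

1: successors {1, 2}; □p there: 1:F, 2:T. ✓
2: successors {3}; □p there: 3:F. ✗
3: successors {2, 3}; □p there: 2:T, 3:F. ✓
Satisfying worlds: {1, 3}.

2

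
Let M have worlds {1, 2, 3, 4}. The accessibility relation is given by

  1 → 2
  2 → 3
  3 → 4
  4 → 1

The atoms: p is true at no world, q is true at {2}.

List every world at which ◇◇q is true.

{4}

1: successors {2}; ◇q there: 2:F. ✗
2: successors {3}; ◇q there: 3:F. ✗
3: successors {4}; ◇q there: 4:F. ✗
4: successors {1}; ◇q there: 1:T. ✓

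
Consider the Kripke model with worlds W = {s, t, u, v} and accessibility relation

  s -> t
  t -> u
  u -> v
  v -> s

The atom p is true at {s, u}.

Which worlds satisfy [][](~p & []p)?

{t, v}

s: successors {t}; [](~p & []p) there: t:F. ✗
t: successors {u}; [](~p & []p) there: u:T. ✓
u: successors {v}; [](~p & []p) there: v:F. ✗
v: successors {s}; [](~p & []p) there: s:T. ✓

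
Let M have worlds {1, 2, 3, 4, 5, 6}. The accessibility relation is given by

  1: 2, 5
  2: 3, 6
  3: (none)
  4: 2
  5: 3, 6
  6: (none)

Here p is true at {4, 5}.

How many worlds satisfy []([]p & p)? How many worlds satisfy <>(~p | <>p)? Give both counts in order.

For []([]p & p):
1: successors {2, 5}; []p & p there: 2:F, 5:F. ✗
2: successors {3, 6}; []p & p there: 3:F, 6:F. ✗
3: no successors, so []([]p & p) holds vacuously. ✓
4: successors {2}; []p & p there: 2:F. ✗
5: successors {3, 6}; []p & p there: 3:F, 6:F. ✗
6: no successors, so []([]p & p) holds vacuously. ✓
— 2 worlds.
For <>(~p | <>p):
1: successors {2, 5}; ~p | <>p there: 2:T, 5:F. ✓
2: successors {3, 6}; ~p | <>p there: 3:T, 6:T. ✓
3: no successors, so <>(~p | <>p) fails. ✗
4: successors {2}; ~p | <>p there: 2:T. ✓
5: successors {3, 6}; ~p | <>p there: 3:T, 6:T. ✓
6: no successors, so <>(~p | <>p) fails. ✗
— 4 worlds.

2 and 4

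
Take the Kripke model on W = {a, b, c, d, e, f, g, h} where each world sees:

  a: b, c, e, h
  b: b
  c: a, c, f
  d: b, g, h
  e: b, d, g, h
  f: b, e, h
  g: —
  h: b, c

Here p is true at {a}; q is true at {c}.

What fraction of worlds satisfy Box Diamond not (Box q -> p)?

a: successors {b, c, e, h}; Diamond not (Box q -> p) there: b:F, c:F, e:T, h:F. ✗
b: successors {b}; Diamond not (Box q -> p) there: b:F. ✗
c: successors {a, c, f}; Diamond not (Box q -> p) there: a:F, c:F, f:F. ✗
d: successors {b, g, h}; Diamond not (Box q -> p) there: b:F, g:F, h:F. ✗
e: successors {b, d, g, h}; Diamond not (Box q -> p) there: b:F, d:T, g:F, h:F. ✗
f: successors {b, e, h}; Diamond not (Box q -> p) there: b:F, e:T, h:F. ✗
g: no successors, so Box Diamond not (Box q -> p) holds vacuously. ✓
h: successors {b, c}; Diamond not (Box q -> p) there: b:F, c:F. ✗
That's 1 of 8 worlds, so 1/8.

1/8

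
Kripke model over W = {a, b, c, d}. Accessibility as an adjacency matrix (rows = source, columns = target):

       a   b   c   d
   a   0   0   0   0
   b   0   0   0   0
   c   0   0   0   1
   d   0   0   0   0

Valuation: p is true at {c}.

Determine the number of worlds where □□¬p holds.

a: no successors, so □□¬p holds vacuously. ✓
b: no successors, so □□¬p holds vacuously. ✓
c: successors {d}; □¬p there: d:T. ✓
d: no successors, so □□¬p holds vacuously. ✓
Satisfying worlds: {a, b, c, d}.

4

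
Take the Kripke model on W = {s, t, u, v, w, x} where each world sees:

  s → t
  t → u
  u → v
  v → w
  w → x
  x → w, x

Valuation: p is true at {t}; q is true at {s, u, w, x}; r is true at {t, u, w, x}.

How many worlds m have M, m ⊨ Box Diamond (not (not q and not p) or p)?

5

s: successors {t}; Diamond (not (not q and not p) or p) there: t:T. ✓
t: successors {u}; Diamond (not (not q and not p) or p) there: u:F. ✗
u: successors {v}; Diamond (not (not q and not p) or p) there: v:T. ✓
v: successors {w}; Diamond (not (not q and not p) or p) there: w:T. ✓
w: successors {x}; Diamond (not (not q and not p) or p) there: x:T. ✓
x: successors {w, x}; Diamond (not (not q and not p) or p) there: w:T, x:T. ✓
Satisfying worlds: {s, u, v, w, x}.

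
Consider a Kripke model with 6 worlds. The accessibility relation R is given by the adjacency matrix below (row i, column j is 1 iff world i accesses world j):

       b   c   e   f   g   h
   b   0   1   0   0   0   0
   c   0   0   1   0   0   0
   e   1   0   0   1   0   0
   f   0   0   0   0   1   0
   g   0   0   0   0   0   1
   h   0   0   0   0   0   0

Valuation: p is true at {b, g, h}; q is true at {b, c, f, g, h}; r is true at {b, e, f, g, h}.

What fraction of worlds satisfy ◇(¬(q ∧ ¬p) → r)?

5/6

b: successors {c}; ¬(q ∧ ¬p) → r there: c:T. ✓
c: successors {e}; ¬(q ∧ ¬p) → r there: e:T. ✓
e: successors {b, f}; ¬(q ∧ ¬p) → r there: b:T, f:T. ✓
f: successors {g}; ¬(q ∧ ¬p) → r there: g:T. ✓
g: successors {h}; ¬(q ∧ ¬p) → r there: h:T. ✓
h: no successors, so ◇(¬(q ∧ ¬p) → r) fails. ✗
That's 5 of 6 worlds, so 5/6.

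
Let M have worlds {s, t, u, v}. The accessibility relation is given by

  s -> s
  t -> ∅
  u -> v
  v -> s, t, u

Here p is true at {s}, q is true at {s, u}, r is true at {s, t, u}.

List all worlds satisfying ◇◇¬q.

s: successors {s}; ◇¬q there: s:F. ✗
t: no successors, so ◇◇¬q fails. ✗
u: successors {v}; ◇¬q there: v:T. ✓
v: successors {s, t, u}; ◇¬q there: s:F, t:F, u:T. ✓

{u, v}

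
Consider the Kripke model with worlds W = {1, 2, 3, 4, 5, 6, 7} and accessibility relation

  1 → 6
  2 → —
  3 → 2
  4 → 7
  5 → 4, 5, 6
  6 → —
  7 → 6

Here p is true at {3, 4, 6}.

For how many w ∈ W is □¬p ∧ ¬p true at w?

1: □¬p is F, ¬p is T. ✗
2: □¬p is T, ¬p is T. ✓
3: □¬p is T, ¬p is F. ✗
4: □¬p is T, ¬p is F. ✗
5: □¬p is F, ¬p is T. ✗
6: □¬p is T, ¬p is F. ✗
7: □¬p is F, ¬p is T. ✗
Satisfying worlds: {2}.

1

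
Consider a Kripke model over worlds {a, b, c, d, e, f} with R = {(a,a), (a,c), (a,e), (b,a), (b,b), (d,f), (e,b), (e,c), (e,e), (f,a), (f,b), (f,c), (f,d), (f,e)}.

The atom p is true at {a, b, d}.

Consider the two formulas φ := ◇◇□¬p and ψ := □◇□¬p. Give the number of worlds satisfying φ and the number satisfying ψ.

For ◇◇□¬p:
a: successors {a, c, e}; ◇□¬p there: a:T, c:F, e:T. ✓
b: successors {a, b}; ◇□¬p there: a:T, b:F. ✓
c: no successors, so ◇◇□¬p fails. ✗
d: successors {f}; ◇□¬p there: f:T. ✓
e: successors {b, c, e}; ◇□¬p there: b:F, c:F, e:T. ✓
f: successors {a, b, c, d, e}; ◇□¬p there: a:T, b:F, c:F, d:F, e:T. ✓
— 5 worlds.
For □◇□¬p:
a: successors {a, c, e}; ◇□¬p there: a:T, c:F, e:T. ✗
b: successors {a, b}; ◇□¬p there: a:T, b:F. ✗
c: no successors, so □◇□¬p holds vacuously. ✓
d: successors {f}; ◇□¬p there: f:T. ✓
e: successors {b, c, e}; ◇□¬p there: b:F, c:F, e:T. ✗
f: successors {a, b, c, d, e}; ◇□¬p there: a:T, b:F, c:F, d:F, e:T. ✗
— 2 worlds.

5 and 2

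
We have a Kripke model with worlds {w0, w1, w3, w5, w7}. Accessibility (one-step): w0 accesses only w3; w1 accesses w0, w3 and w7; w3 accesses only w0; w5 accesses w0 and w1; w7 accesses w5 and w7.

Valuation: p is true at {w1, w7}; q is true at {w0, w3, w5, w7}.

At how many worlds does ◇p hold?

w0: successors {w3}; p there: w3:F. ✗
w1: successors {w0, w3, w7}; p there: w0:F, w3:F, w7:T. ✓
w3: successors {w0}; p there: w0:F. ✗
w5: successors {w0, w1}; p there: w0:F, w1:T. ✓
w7: successors {w5, w7}; p there: w5:F, w7:T. ✓
Satisfying worlds: {w1, w5, w7}.

3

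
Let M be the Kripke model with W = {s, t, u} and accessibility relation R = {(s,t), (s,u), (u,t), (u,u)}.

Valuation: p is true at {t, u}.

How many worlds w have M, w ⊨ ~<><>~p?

3

s: <><>~p is F. ✓
t: <><>~p is F. ✓
u: <><>~p is F. ✓
Satisfying worlds: {s, t, u}.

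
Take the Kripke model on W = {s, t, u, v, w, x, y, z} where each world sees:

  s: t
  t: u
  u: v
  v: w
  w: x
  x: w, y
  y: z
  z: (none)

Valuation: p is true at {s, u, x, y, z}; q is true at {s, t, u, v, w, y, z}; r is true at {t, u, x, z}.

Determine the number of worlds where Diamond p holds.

4

s: successors {t}; p there: t:F. ✗
t: successors {u}; p there: u:T. ✓
u: successors {v}; p there: v:F. ✗
v: successors {w}; p there: w:F. ✗
w: successors {x}; p there: x:T. ✓
x: successors {w, y}; p there: w:F, y:T. ✓
y: successors {z}; p there: z:T. ✓
z: no successors, so Diamond p fails. ✗
Satisfying worlds: {t, w, x, y}.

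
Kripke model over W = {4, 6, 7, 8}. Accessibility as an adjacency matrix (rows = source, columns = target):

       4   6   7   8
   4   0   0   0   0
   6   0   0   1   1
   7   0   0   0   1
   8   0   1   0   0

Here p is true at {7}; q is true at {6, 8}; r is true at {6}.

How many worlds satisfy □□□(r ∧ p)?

1

4: no successors, so □□□(r ∧ p) holds vacuously. ✓
6: successors {7, 8}; □□(r ∧ p) there: 7:F, 8:F. ✗
7: successors {8}; □□(r ∧ p) there: 8:F. ✗
8: successors {6}; □□(r ∧ p) there: 6:F. ✗
Satisfying worlds: {4}.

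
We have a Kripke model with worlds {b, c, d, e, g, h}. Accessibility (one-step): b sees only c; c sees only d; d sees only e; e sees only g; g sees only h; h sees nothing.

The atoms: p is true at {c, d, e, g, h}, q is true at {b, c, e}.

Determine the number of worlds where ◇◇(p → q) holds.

b: successors {c}; ◇(p → q) there: c:F. ✗
c: successors {d}; ◇(p → q) there: d:T. ✓
d: successors {e}; ◇(p → q) there: e:F. ✗
e: successors {g}; ◇(p → q) there: g:F. ✗
g: successors {h}; ◇(p → q) there: h:F. ✗
h: no successors, so ◇◇(p → q) fails. ✗
Satisfying worlds: {c}.

1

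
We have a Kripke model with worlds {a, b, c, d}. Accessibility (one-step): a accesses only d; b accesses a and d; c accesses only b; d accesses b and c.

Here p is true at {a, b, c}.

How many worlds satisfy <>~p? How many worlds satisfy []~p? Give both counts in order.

For <>~p:
a: successors {d}; ~p there: d:T. ✓
b: successors {a, d}; ~p there: a:F, d:T. ✓
c: successors {b}; ~p there: b:F. ✗
d: successors {b, c}; ~p there: b:F, c:F. ✗
— 2 worlds.
For []~p:
a: successors {d}; ~p there: d:T. ✓
b: successors {a, d}; ~p there: a:F, d:T. ✗
c: successors {b}; ~p there: b:F. ✗
d: successors {b, c}; ~p there: b:F, c:F. ✗
— 1 world.

2 and 1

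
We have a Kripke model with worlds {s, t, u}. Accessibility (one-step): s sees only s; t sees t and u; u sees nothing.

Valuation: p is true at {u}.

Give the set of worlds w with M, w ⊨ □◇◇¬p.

{s, u}

s: successors {s}; ◇◇¬p there: s:T. ✓
t: successors {t, u}; ◇◇¬p there: t:T, u:F. ✗
u: no successors, so □◇◇¬p holds vacuously. ✓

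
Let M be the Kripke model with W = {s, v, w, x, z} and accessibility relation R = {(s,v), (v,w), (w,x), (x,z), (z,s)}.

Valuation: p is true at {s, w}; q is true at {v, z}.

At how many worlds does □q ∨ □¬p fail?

2

s: □q is T, □¬p is T. ✓
v: □q is F, □¬p is F. ✗
w: □q is F, □¬p is T. ✓
x: □q is T, □¬p is T. ✓
z: □q is F, □¬p is F. ✗
Satisfying worlds: {s, w, x}.
So □q ∨ □¬p fails at the other 2 worlds.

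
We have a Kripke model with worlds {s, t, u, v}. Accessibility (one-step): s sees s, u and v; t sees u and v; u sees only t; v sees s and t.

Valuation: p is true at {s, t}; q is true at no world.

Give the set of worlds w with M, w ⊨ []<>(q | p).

s: successors {s, u, v}; <>(q | p) there: s:T, u:T, v:T. ✓
t: successors {u, v}; <>(q | p) there: u:T, v:T. ✓
u: successors {t}; <>(q | p) there: t:F. ✗
v: successors {s, t}; <>(q | p) there: s:T, t:F. ✗

{s, t}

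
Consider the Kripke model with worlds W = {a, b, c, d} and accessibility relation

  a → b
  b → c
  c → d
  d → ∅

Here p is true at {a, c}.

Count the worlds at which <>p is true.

a: successors {b}; p there: b:F. ✗
b: successors {c}; p there: c:T. ✓
c: successors {d}; p there: d:F. ✗
d: no successors, so <>p fails. ✗
Satisfying worlds: {b}.

1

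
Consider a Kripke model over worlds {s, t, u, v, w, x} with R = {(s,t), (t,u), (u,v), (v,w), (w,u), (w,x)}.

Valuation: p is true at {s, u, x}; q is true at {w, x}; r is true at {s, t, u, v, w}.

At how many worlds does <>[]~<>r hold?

1

s: successors {t}; []~<>r there: t:F. ✗
t: successors {u}; []~<>r there: u:F. ✗
u: successors {v}; []~<>r there: v:F. ✗
v: successors {w}; []~<>r there: w:F. ✗
w: successors {u, x}; []~<>r there: u:F, x:T. ✓
x: no successors, so <>[]~<>r fails. ✗
Satisfying worlds: {w}.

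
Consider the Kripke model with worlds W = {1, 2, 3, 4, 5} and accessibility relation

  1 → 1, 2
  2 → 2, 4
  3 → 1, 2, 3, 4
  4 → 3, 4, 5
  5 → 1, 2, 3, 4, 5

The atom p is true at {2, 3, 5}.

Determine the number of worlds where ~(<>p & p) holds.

1: <>p & p is F. ✓
2: <>p & p is T. ✗
3: <>p & p is T. ✗
4: <>p & p is F. ✓
5: <>p & p is T. ✗
Satisfying worlds: {1, 4}.

2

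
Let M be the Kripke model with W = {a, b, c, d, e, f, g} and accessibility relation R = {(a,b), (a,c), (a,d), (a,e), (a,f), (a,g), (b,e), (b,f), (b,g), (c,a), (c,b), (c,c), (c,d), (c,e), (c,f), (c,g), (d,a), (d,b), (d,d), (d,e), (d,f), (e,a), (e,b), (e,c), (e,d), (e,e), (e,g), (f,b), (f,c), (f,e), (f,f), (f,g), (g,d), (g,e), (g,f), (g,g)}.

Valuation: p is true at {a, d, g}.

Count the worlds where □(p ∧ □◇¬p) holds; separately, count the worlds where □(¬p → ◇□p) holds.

0 and 0

For □(p ∧ □◇¬p):
a: successors {b, c, d, e, f, g}; p ∧ □◇¬p there: b:F, c:F, d:T, e:F, f:F, g:T. ✗
b: successors {e, f, g}; p ∧ □◇¬p there: e:F, f:F, g:T. ✗
c: successors {a, b, c, d, e, f, g}; p ∧ □◇¬p there: a:T, b:F, c:F, d:T, e:F, f:F, g:T. ✗
d: successors {a, b, d, e, f}; p ∧ □◇¬p there: a:T, b:F, d:T, e:F, f:F. ✗
e: successors {a, b, c, d, e, g}; p ∧ □◇¬p there: a:T, b:F, c:F, d:T, e:F, g:T. ✗
f: successors {b, c, e, f, g}; p ∧ □◇¬p there: b:F, c:F, e:F, f:F, g:T. ✗
g: successors {d, e, f, g}; p ∧ □◇¬p there: d:T, e:F, f:F, g:T. ✗
— 0 worlds.
For □(¬p → ◇□p):
a: successors {b, c, d, e, f, g}; ¬p → ◇□p there: b:F, c:F, d:T, e:F, f:F, g:T. ✗
b: successors {e, f, g}; ¬p → ◇□p there: e:F, f:F, g:T. ✗
c: successors {a, b, c, d, e, f, g}; ¬p → ◇□p there: a:T, b:F, c:F, d:T, e:F, f:F, g:T. ✗
d: successors {a, b, d, e, f}; ¬p → ◇□p there: a:T, b:F, d:T, e:F, f:F. ✗
e: successors {a, b, c, d, e, g}; ¬p → ◇□p there: a:T, b:F, c:F, d:T, e:F, g:T. ✗
f: successors {b, c, e, f, g}; ¬p → ◇□p there: b:F, c:F, e:F, f:F, g:T. ✗
g: successors {d, e, f, g}; ¬p → ◇□p there: d:T, e:F, f:F, g:T. ✗
— 0 worlds.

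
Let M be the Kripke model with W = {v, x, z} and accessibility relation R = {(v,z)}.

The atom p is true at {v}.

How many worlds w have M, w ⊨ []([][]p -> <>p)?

v: successors {z}; [][]p -> <>p there: z:F. ✗
x: no successors, so []([][]p -> <>p) holds vacuously. ✓
z: no successors, so []([][]p -> <>p) holds vacuously. ✓
Satisfying worlds: {x, z}.

2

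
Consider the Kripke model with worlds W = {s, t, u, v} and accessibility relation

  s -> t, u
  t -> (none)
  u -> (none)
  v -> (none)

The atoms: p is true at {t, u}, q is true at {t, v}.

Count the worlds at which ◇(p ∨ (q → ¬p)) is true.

1

s: successors {t, u}; p ∨ (q → ¬p) there: t:T, u:T. ✓
t: no successors, so ◇(p ∨ (q → ¬p)) fails. ✗
u: no successors, so ◇(p ∨ (q → ¬p)) fails. ✗
v: no successors, so ◇(p ∨ (q → ¬p)) fails. ✗
Satisfying worlds: {s}.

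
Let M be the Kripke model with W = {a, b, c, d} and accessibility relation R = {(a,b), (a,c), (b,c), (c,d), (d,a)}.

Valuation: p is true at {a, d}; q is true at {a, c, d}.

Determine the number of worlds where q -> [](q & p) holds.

a: q is T, [](q & p) is F. ✗
b: q is F, [](q & p) is F. ✓
c: q is T, [](q & p) is T. ✓
d: q is T, [](q & p) is T. ✓
Satisfying worlds: {b, c, d}.

3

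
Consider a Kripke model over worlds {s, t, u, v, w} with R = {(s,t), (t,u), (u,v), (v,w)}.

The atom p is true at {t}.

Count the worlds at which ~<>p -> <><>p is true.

1

s: ~<>p is F, <><>p is F. ✓
t: ~<>p is T, <><>p is F. ✗
u: ~<>p is T, <><>p is F. ✗
v: ~<>p is T, <><>p is F. ✗
w: ~<>p is T, <><>p is F. ✗
Satisfying worlds: {s}.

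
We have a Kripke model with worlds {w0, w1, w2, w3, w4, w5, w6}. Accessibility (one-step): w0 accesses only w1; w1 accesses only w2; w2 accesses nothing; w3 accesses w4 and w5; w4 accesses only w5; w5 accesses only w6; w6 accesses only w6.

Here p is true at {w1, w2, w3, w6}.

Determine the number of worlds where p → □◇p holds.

w0: p is F, □◇p is T. ✓
w1: p is T, □◇p is F. ✗
w2: p is T, □◇p is T. ✓
w3: p is T, □◇p is F. ✗
w4: p is F, □◇p is T. ✓
w5: p is F, □◇p is T. ✓
w6: p is T, □◇p is T. ✓
Satisfying worlds: {w0, w2, w4, w5, w6}.

5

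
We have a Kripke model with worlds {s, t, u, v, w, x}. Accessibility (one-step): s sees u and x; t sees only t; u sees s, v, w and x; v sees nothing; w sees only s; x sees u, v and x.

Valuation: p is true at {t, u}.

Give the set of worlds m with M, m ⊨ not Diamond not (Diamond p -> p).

{t, v}

s: Diamond not (Diamond p -> p) is T. ✗
t: Diamond not (Diamond p -> p) is F. ✓
u: Diamond not (Diamond p -> p) is T. ✗
v: Diamond not (Diamond p -> p) is F. ✓
w: Diamond not (Diamond p -> p) is T. ✗
x: Diamond not (Diamond p -> p) is T. ✗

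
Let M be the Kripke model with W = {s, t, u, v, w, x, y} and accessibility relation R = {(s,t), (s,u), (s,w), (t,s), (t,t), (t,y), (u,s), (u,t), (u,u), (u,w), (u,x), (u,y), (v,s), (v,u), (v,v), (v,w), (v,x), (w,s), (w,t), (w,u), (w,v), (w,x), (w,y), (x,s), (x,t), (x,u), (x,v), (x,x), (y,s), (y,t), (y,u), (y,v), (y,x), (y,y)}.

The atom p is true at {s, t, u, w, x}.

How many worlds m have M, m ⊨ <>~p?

6

s: successors {t, u, w}; ~p there: t:F, u:F, w:F. ✗
t: successors {s, t, y}; ~p there: s:F, t:F, y:T. ✓
u: successors {s, t, u, w, x, y}; ~p there: s:F, t:F, u:F, w:F, x:F, y:T. ✓
v: successors {s, u, v, w, x}; ~p there: s:F, u:F, v:T, w:F, x:F. ✓
w: successors {s, t, u, v, x, y}; ~p there: s:F, t:F, u:F, v:T, x:F, y:T. ✓
x: successors {s, t, u, v, x}; ~p there: s:F, t:F, u:F, v:T, x:F. ✓
y: successors {s, t, u, v, x, y}; ~p there: s:F, t:F, u:F, v:T, x:F, y:T. ✓
Satisfying worlds: {t, u, v, w, x, y}.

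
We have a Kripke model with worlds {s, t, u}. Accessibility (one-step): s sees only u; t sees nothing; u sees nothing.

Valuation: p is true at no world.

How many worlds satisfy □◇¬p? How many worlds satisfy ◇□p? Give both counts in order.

2 and 1

For □◇¬p:
s: successors {u}; ◇¬p there: u:F. ✗
t: no successors, so □◇¬p holds vacuously. ✓
u: no successors, so □◇¬p holds vacuously. ✓
— 2 worlds.
For ◇□p:
s: successors {u}; □p there: u:T. ✓
t: no successors, so ◇□p fails. ✗
u: no successors, so ◇□p fails. ✗
— 1 world.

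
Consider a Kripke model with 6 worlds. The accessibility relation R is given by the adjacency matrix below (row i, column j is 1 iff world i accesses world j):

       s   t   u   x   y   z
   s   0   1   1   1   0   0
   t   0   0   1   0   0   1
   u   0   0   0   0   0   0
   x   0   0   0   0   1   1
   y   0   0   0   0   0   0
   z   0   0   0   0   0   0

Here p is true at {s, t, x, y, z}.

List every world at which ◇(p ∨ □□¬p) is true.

s: successors {t, u, x}; p ∨ □□¬p there: t:T, u:T, x:T. ✓
t: successors {u, z}; p ∨ □□¬p there: u:T, z:T. ✓
u: no successors, so ◇(p ∨ □□¬p) fails. ✗
x: successors {y, z}; p ∨ □□¬p there: y:T, z:T. ✓
y: no successors, so ◇(p ∨ □□¬p) fails. ✗
z: no successors, so ◇(p ∨ □□¬p) fails. ✗

{s, t, x}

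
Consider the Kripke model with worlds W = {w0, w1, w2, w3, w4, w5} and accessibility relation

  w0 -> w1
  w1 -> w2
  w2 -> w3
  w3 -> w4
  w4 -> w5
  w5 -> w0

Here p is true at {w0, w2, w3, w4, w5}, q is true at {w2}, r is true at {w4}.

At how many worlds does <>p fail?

w0: successors {w1}; p there: w1:F. ✗
w1: successors {w2}; p there: w2:T. ✓
w2: successors {w3}; p there: w3:T. ✓
w3: successors {w4}; p there: w4:T. ✓
w4: successors {w5}; p there: w5:T. ✓
w5: successors {w0}; p there: w0:T. ✓
Satisfying worlds: {w1, w2, w3, w4, w5}.
So <>p fails at the other 1 world.

1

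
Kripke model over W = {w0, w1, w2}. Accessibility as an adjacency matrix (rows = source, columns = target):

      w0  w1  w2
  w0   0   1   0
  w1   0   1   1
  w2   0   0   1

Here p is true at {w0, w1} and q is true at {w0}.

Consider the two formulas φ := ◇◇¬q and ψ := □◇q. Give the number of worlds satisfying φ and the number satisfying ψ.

3 and 0

For ◇◇¬q:
w0: successors {w1}; ◇¬q there: w1:T. ✓
w1: successors {w1, w2}; ◇¬q there: w1:T, w2:T. ✓
w2: successors {w2}; ◇¬q there: w2:T. ✓
— 3 worlds.
For □◇q:
w0: successors {w1}; ◇q there: w1:F. ✗
w1: successors {w1, w2}; ◇q there: w1:F, w2:F. ✗
w2: successors {w2}; ◇q there: w2:F. ✗
— 0 worlds.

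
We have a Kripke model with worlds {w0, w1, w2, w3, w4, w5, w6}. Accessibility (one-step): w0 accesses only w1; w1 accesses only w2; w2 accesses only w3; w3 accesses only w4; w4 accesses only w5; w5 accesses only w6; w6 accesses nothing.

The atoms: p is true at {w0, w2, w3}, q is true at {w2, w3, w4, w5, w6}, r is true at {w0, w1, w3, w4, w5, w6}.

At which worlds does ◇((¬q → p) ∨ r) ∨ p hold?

{w0, w1, w2, w3, w4, w5}

w0: ◇((¬q → p) ∨ r) is T, p is T. ✓
w1: ◇((¬q → p) ∨ r) is T, p is F. ✓
w2: ◇((¬q → p) ∨ r) is T, p is T. ✓
w3: ◇((¬q → p) ∨ r) is T, p is T. ✓
w4: ◇((¬q → p) ∨ r) is T, p is F. ✓
w5: ◇((¬q → p) ∨ r) is T, p is F. ✓
w6: ◇((¬q → p) ∨ r) is F, p is F. ✗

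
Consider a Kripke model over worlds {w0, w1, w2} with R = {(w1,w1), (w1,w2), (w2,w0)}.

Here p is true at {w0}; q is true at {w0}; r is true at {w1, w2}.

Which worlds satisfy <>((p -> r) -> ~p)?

{w1, w2}

w0: no successors, so <>((p -> r) -> ~p) fails. ✗
w1: successors {w1, w2}; (p -> r) -> ~p there: w1:T, w2:T. ✓
w2: successors {w0}; (p -> r) -> ~p there: w0:T. ✓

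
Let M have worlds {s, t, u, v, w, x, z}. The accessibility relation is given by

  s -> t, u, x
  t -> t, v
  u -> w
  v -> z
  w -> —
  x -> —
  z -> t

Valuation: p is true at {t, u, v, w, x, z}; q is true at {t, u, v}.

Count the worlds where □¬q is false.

3

s: successors {t, u, x}; ¬q there: t:F, u:F, x:T. ✗
t: successors {t, v}; ¬q there: t:F, v:F. ✗
u: successors {w}; ¬q there: w:T. ✓
v: successors {z}; ¬q there: z:T. ✓
w: no successors, so □¬q holds vacuously. ✓
x: no successors, so □¬q holds vacuously. ✓
z: successors {t}; ¬q there: t:F. ✗
Satisfying worlds: {u, v, w, x}.
So □¬q fails at the other 3 worlds.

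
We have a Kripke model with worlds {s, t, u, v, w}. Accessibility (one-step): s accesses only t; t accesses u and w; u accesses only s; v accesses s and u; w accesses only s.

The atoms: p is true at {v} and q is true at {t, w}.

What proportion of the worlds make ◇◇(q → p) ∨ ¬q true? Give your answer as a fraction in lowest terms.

s: ◇◇(q → p) is T, ¬q is T. ✓
t: ◇◇(q → p) is T, ¬q is F. ✓
u: ◇◇(q → p) is F, ¬q is T. ✓
v: ◇◇(q → p) is T, ¬q is T. ✓
w: ◇◇(q → p) is F, ¬q is F. ✗
That's 4 of 5 worlds, so 4/5.

4/5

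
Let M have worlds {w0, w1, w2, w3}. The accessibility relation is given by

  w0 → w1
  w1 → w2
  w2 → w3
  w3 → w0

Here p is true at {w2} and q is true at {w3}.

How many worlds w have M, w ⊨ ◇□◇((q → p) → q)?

1

w0: successors {w1}; □◇((q → p) → q) there: w1:T. ✓
w1: successors {w2}; □◇((q → p) → q) there: w2:F. ✗
w2: successors {w3}; □◇((q → p) → q) there: w3:F. ✗
w3: successors {w0}; □◇((q → p) → q) there: w0:F. ✗
Satisfying worlds: {w0}.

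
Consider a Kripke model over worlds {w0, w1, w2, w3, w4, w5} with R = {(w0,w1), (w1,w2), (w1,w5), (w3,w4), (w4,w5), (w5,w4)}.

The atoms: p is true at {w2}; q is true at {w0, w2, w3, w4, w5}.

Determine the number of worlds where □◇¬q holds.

1

w0: successors {w1}; ◇¬q there: w1:F. ✗
w1: successors {w2, w5}; ◇¬q there: w2:F, w5:F. ✗
w2: no successors, so □◇¬q holds vacuously. ✓
w3: successors {w4}; ◇¬q there: w4:F. ✗
w4: successors {w5}; ◇¬q there: w5:F. ✗
w5: successors {w4}; ◇¬q there: w4:F. ✗
Satisfying worlds: {w2}.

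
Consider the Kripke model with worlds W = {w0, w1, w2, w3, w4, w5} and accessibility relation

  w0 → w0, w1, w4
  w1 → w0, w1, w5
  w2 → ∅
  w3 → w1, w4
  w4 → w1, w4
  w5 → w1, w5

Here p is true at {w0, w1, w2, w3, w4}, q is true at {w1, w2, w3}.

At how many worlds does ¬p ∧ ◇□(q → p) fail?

5

w0: ¬p is F, ◇□(q → p) is T. ✗
w1: ¬p is F, ◇□(q → p) is T. ✗
w2: ¬p is F, ◇□(q → p) is F. ✗
w3: ¬p is F, ◇□(q → p) is T. ✗
w4: ¬p is F, ◇□(q → p) is T. ✗
w5: ¬p is T, ◇□(q → p) is T. ✓
Satisfying worlds: {w5}.
So ¬p ∧ ◇□(q → p) fails at the other 5 worlds.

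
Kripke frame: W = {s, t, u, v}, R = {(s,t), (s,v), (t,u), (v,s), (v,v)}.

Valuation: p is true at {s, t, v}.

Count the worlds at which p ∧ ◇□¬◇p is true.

2

s: p is T, ◇□¬◇p is T. ✓
t: p is T, ◇□¬◇p is T. ✓
u: p is F, ◇□¬◇p is F. ✗
v: p is T, ◇□¬◇p is F. ✗
Satisfying worlds: {s, t}.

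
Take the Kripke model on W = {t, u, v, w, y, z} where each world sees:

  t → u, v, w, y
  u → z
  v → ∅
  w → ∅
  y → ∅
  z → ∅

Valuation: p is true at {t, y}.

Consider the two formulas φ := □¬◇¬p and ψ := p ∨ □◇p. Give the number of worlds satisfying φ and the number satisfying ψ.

5 and 5

For □¬◇¬p:
t: successors {u, v, w, y}; ¬◇¬p there: u:F, v:T, w:T, y:T. ✗
u: successors {z}; ¬◇¬p there: z:T. ✓
v: no successors, so □¬◇¬p holds vacuously. ✓
w: no successors, so □¬◇¬p holds vacuously. ✓
y: no successors, so □¬◇¬p holds vacuously. ✓
z: no successors, so □¬◇¬p holds vacuously. ✓
— 5 worlds.
For p ∨ □◇p:
t: p is T, □◇p is F. ✓
u: p is F, □◇p is F. ✗
v: p is F, □◇p is T. ✓
w: p is F, □◇p is T. ✓
y: p is T, □◇p is T. ✓
z: p is F, □◇p is T. ✓
— 5 worlds.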